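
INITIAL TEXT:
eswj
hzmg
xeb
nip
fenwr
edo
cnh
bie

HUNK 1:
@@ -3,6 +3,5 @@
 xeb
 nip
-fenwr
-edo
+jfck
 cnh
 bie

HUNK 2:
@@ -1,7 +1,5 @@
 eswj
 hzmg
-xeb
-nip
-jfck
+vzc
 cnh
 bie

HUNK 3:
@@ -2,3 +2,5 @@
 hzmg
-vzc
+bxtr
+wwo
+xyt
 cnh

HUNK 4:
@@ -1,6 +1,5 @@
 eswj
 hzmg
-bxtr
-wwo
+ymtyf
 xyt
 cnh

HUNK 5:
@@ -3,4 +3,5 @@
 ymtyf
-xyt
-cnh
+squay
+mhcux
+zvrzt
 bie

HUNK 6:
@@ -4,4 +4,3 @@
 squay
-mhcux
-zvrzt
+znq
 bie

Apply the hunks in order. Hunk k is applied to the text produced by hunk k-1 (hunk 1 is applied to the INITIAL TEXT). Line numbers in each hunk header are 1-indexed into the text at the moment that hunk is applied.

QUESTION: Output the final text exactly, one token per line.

Answer: eswj
hzmg
ymtyf
squay
znq
bie

Derivation:
Hunk 1: at line 3 remove [fenwr,edo] add [jfck] -> 7 lines: eswj hzmg xeb nip jfck cnh bie
Hunk 2: at line 1 remove [xeb,nip,jfck] add [vzc] -> 5 lines: eswj hzmg vzc cnh bie
Hunk 3: at line 2 remove [vzc] add [bxtr,wwo,xyt] -> 7 lines: eswj hzmg bxtr wwo xyt cnh bie
Hunk 4: at line 1 remove [bxtr,wwo] add [ymtyf] -> 6 lines: eswj hzmg ymtyf xyt cnh bie
Hunk 5: at line 3 remove [xyt,cnh] add [squay,mhcux,zvrzt] -> 7 lines: eswj hzmg ymtyf squay mhcux zvrzt bie
Hunk 6: at line 4 remove [mhcux,zvrzt] add [znq] -> 6 lines: eswj hzmg ymtyf squay znq bie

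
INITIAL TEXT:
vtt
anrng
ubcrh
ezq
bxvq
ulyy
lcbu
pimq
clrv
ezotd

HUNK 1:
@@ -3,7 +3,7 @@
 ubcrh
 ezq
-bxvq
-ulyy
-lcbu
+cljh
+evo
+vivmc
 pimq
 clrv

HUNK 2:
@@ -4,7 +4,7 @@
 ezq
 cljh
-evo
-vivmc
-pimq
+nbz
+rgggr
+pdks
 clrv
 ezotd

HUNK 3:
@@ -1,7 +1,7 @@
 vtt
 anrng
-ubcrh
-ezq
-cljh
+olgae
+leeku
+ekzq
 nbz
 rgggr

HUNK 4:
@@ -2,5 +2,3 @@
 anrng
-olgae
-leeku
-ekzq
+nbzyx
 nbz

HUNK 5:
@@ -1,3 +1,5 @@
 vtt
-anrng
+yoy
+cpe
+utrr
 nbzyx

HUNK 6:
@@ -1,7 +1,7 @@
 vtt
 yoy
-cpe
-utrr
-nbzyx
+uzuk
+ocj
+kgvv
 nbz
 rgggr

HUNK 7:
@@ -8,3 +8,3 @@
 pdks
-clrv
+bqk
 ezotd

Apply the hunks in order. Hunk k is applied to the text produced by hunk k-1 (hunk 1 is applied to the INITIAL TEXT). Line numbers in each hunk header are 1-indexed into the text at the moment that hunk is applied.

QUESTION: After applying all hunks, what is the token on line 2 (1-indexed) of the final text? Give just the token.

Hunk 1: at line 3 remove [bxvq,ulyy,lcbu] add [cljh,evo,vivmc] -> 10 lines: vtt anrng ubcrh ezq cljh evo vivmc pimq clrv ezotd
Hunk 2: at line 4 remove [evo,vivmc,pimq] add [nbz,rgggr,pdks] -> 10 lines: vtt anrng ubcrh ezq cljh nbz rgggr pdks clrv ezotd
Hunk 3: at line 1 remove [ubcrh,ezq,cljh] add [olgae,leeku,ekzq] -> 10 lines: vtt anrng olgae leeku ekzq nbz rgggr pdks clrv ezotd
Hunk 4: at line 2 remove [olgae,leeku,ekzq] add [nbzyx] -> 8 lines: vtt anrng nbzyx nbz rgggr pdks clrv ezotd
Hunk 5: at line 1 remove [anrng] add [yoy,cpe,utrr] -> 10 lines: vtt yoy cpe utrr nbzyx nbz rgggr pdks clrv ezotd
Hunk 6: at line 1 remove [cpe,utrr,nbzyx] add [uzuk,ocj,kgvv] -> 10 lines: vtt yoy uzuk ocj kgvv nbz rgggr pdks clrv ezotd
Hunk 7: at line 8 remove [clrv] add [bqk] -> 10 lines: vtt yoy uzuk ocj kgvv nbz rgggr pdks bqk ezotd
Final line 2: yoy

Answer: yoy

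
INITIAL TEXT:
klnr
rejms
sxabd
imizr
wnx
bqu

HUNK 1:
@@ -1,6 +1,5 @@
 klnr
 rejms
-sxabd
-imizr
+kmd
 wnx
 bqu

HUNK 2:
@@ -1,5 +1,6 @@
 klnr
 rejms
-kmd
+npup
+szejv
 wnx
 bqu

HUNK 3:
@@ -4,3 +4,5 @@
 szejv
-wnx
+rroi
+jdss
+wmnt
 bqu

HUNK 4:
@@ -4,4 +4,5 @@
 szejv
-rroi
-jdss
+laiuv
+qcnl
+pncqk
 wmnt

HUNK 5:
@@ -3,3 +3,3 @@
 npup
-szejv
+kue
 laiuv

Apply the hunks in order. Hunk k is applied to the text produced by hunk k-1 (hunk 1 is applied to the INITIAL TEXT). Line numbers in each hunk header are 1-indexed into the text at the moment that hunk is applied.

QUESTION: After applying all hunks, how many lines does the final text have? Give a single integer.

Hunk 1: at line 1 remove [sxabd,imizr] add [kmd] -> 5 lines: klnr rejms kmd wnx bqu
Hunk 2: at line 1 remove [kmd] add [npup,szejv] -> 6 lines: klnr rejms npup szejv wnx bqu
Hunk 3: at line 4 remove [wnx] add [rroi,jdss,wmnt] -> 8 lines: klnr rejms npup szejv rroi jdss wmnt bqu
Hunk 4: at line 4 remove [rroi,jdss] add [laiuv,qcnl,pncqk] -> 9 lines: klnr rejms npup szejv laiuv qcnl pncqk wmnt bqu
Hunk 5: at line 3 remove [szejv] add [kue] -> 9 lines: klnr rejms npup kue laiuv qcnl pncqk wmnt bqu
Final line count: 9

Answer: 9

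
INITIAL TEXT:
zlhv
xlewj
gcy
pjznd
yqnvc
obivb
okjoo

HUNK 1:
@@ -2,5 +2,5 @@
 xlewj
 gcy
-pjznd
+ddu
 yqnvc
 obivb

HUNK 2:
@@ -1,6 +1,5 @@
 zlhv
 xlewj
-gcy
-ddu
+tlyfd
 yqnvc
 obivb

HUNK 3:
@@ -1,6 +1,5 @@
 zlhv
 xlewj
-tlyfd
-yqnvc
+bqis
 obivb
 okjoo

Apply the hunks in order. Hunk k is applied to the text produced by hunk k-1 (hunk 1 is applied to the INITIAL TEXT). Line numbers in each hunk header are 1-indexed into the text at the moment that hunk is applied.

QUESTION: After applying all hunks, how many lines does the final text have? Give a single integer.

Answer: 5

Derivation:
Hunk 1: at line 2 remove [pjznd] add [ddu] -> 7 lines: zlhv xlewj gcy ddu yqnvc obivb okjoo
Hunk 2: at line 1 remove [gcy,ddu] add [tlyfd] -> 6 lines: zlhv xlewj tlyfd yqnvc obivb okjoo
Hunk 3: at line 1 remove [tlyfd,yqnvc] add [bqis] -> 5 lines: zlhv xlewj bqis obivb okjoo
Final line count: 5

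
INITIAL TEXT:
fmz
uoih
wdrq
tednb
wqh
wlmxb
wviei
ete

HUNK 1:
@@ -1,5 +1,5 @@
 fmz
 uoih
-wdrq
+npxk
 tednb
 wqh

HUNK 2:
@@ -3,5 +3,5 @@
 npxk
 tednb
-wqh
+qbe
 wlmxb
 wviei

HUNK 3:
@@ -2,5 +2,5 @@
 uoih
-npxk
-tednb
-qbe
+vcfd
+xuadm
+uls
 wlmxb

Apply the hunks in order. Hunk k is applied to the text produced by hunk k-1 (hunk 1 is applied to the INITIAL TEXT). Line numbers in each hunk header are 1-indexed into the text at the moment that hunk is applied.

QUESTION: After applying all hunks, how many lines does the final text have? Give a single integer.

Hunk 1: at line 1 remove [wdrq] add [npxk] -> 8 lines: fmz uoih npxk tednb wqh wlmxb wviei ete
Hunk 2: at line 3 remove [wqh] add [qbe] -> 8 lines: fmz uoih npxk tednb qbe wlmxb wviei ete
Hunk 3: at line 2 remove [npxk,tednb,qbe] add [vcfd,xuadm,uls] -> 8 lines: fmz uoih vcfd xuadm uls wlmxb wviei ete
Final line count: 8

Answer: 8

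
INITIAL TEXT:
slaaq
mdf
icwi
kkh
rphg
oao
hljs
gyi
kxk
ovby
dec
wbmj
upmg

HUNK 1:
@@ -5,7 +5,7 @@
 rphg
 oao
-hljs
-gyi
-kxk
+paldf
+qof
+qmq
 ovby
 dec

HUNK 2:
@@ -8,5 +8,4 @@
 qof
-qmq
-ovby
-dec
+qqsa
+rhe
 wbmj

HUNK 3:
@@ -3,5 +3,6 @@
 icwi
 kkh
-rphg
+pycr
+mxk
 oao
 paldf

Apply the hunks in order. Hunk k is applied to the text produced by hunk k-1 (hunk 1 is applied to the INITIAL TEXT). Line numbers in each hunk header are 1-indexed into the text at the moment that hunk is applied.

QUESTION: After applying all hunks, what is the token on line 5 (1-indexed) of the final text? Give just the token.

Hunk 1: at line 5 remove [hljs,gyi,kxk] add [paldf,qof,qmq] -> 13 lines: slaaq mdf icwi kkh rphg oao paldf qof qmq ovby dec wbmj upmg
Hunk 2: at line 8 remove [qmq,ovby,dec] add [qqsa,rhe] -> 12 lines: slaaq mdf icwi kkh rphg oao paldf qof qqsa rhe wbmj upmg
Hunk 3: at line 3 remove [rphg] add [pycr,mxk] -> 13 lines: slaaq mdf icwi kkh pycr mxk oao paldf qof qqsa rhe wbmj upmg
Final line 5: pycr

Answer: pycr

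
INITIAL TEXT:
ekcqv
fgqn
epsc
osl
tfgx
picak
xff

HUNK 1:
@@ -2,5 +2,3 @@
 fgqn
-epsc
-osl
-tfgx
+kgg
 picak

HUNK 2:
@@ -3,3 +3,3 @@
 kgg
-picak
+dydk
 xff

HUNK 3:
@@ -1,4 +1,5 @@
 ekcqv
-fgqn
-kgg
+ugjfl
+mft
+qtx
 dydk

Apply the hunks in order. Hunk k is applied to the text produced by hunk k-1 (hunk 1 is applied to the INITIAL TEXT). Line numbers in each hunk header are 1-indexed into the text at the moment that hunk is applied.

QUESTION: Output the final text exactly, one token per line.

Hunk 1: at line 2 remove [epsc,osl,tfgx] add [kgg] -> 5 lines: ekcqv fgqn kgg picak xff
Hunk 2: at line 3 remove [picak] add [dydk] -> 5 lines: ekcqv fgqn kgg dydk xff
Hunk 3: at line 1 remove [fgqn,kgg] add [ugjfl,mft,qtx] -> 6 lines: ekcqv ugjfl mft qtx dydk xff

Answer: ekcqv
ugjfl
mft
qtx
dydk
xff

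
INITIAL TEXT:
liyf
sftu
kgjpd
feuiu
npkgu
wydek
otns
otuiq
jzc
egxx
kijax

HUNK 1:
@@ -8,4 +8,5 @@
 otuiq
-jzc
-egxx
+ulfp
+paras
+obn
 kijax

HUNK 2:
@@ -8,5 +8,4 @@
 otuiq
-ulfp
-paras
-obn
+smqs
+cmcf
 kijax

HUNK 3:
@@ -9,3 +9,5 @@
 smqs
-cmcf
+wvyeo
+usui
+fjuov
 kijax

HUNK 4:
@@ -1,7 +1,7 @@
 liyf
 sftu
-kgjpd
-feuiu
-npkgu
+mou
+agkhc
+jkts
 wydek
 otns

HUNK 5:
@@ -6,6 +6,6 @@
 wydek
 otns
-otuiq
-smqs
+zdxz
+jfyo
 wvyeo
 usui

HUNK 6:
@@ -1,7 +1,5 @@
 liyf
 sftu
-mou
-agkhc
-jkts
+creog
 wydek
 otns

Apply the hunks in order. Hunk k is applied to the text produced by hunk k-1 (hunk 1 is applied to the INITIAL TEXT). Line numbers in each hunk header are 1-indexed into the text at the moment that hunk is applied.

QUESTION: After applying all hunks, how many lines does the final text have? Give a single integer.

Hunk 1: at line 8 remove [jzc,egxx] add [ulfp,paras,obn] -> 12 lines: liyf sftu kgjpd feuiu npkgu wydek otns otuiq ulfp paras obn kijax
Hunk 2: at line 8 remove [ulfp,paras,obn] add [smqs,cmcf] -> 11 lines: liyf sftu kgjpd feuiu npkgu wydek otns otuiq smqs cmcf kijax
Hunk 3: at line 9 remove [cmcf] add [wvyeo,usui,fjuov] -> 13 lines: liyf sftu kgjpd feuiu npkgu wydek otns otuiq smqs wvyeo usui fjuov kijax
Hunk 4: at line 1 remove [kgjpd,feuiu,npkgu] add [mou,agkhc,jkts] -> 13 lines: liyf sftu mou agkhc jkts wydek otns otuiq smqs wvyeo usui fjuov kijax
Hunk 5: at line 6 remove [otuiq,smqs] add [zdxz,jfyo] -> 13 lines: liyf sftu mou agkhc jkts wydek otns zdxz jfyo wvyeo usui fjuov kijax
Hunk 6: at line 1 remove [mou,agkhc,jkts] add [creog] -> 11 lines: liyf sftu creog wydek otns zdxz jfyo wvyeo usui fjuov kijax
Final line count: 11

Answer: 11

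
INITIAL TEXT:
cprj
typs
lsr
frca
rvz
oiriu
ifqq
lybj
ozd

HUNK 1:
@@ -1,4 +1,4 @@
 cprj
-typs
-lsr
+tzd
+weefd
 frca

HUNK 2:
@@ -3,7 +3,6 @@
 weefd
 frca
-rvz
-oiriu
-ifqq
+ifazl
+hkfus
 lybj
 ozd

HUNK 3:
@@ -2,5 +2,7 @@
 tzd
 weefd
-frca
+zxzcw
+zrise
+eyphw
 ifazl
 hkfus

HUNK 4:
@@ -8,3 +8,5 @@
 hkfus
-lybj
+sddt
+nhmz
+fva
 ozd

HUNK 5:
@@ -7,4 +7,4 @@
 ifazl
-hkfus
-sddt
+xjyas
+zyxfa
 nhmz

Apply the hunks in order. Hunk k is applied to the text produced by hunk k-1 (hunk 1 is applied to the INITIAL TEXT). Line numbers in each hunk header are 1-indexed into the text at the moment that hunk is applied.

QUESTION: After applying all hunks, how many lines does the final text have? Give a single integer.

Hunk 1: at line 1 remove [typs,lsr] add [tzd,weefd] -> 9 lines: cprj tzd weefd frca rvz oiriu ifqq lybj ozd
Hunk 2: at line 3 remove [rvz,oiriu,ifqq] add [ifazl,hkfus] -> 8 lines: cprj tzd weefd frca ifazl hkfus lybj ozd
Hunk 3: at line 2 remove [frca] add [zxzcw,zrise,eyphw] -> 10 lines: cprj tzd weefd zxzcw zrise eyphw ifazl hkfus lybj ozd
Hunk 4: at line 8 remove [lybj] add [sddt,nhmz,fva] -> 12 lines: cprj tzd weefd zxzcw zrise eyphw ifazl hkfus sddt nhmz fva ozd
Hunk 5: at line 7 remove [hkfus,sddt] add [xjyas,zyxfa] -> 12 lines: cprj tzd weefd zxzcw zrise eyphw ifazl xjyas zyxfa nhmz fva ozd
Final line count: 12

Answer: 12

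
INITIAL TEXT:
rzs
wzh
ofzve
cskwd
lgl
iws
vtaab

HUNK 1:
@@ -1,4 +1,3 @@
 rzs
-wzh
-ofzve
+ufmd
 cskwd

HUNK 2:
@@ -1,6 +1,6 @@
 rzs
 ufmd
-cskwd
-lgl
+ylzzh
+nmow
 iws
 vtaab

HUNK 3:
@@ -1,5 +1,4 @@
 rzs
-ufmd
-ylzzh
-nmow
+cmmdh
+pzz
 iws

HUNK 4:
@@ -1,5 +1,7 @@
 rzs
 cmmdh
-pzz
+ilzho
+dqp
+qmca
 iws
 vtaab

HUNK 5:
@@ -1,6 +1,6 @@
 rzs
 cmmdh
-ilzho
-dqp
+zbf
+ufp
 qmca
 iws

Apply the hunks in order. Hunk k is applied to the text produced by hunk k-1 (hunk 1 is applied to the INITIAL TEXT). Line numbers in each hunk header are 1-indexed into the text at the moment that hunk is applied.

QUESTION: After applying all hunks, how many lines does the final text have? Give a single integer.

Answer: 7

Derivation:
Hunk 1: at line 1 remove [wzh,ofzve] add [ufmd] -> 6 lines: rzs ufmd cskwd lgl iws vtaab
Hunk 2: at line 1 remove [cskwd,lgl] add [ylzzh,nmow] -> 6 lines: rzs ufmd ylzzh nmow iws vtaab
Hunk 3: at line 1 remove [ufmd,ylzzh,nmow] add [cmmdh,pzz] -> 5 lines: rzs cmmdh pzz iws vtaab
Hunk 4: at line 1 remove [pzz] add [ilzho,dqp,qmca] -> 7 lines: rzs cmmdh ilzho dqp qmca iws vtaab
Hunk 5: at line 1 remove [ilzho,dqp] add [zbf,ufp] -> 7 lines: rzs cmmdh zbf ufp qmca iws vtaab
Final line count: 7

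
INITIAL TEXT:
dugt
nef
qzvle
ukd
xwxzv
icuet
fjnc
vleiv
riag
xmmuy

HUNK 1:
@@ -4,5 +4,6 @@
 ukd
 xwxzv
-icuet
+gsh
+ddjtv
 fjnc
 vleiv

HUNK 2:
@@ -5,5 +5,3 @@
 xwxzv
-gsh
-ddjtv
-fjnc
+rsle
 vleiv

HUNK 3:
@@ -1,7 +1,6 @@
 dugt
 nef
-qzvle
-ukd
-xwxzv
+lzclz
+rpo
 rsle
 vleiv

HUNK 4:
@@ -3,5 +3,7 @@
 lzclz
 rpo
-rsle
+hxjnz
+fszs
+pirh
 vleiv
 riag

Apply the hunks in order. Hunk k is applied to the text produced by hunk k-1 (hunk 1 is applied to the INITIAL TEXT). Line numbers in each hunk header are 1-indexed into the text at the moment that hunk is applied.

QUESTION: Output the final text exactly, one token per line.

Answer: dugt
nef
lzclz
rpo
hxjnz
fszs
pirh
vleiv
riag
xmmuy

Derivation:
Hunk 1: at line 4 remove [icuet] add [gsh,ddjtv] -> 11 lines: dugt nef qzvle ukd xwxzv gsh ddjtv fjnc vleiv riag xmmuy
Hunk 2: at line 5 remove [gsh,ddjtv,fjnc] add [rsle] -> 9 lines: dugt nef qzvle ukd xwxzv rsle vleiv riag xmmuy
Hunk 3: at line 1 remove [qzvle,ukd,xwxzv] add [lzclz,rpo] -> 8 lines: dugt nef lzclz rpo rsle vleiv riag xmmuy
Hunk 4: at line 3 remove [rsle] add [hxjnz,fszs,pirh] -> 10 lines: dugt nef lzclz rpo hxjnz fszs pirh vleiv riag xmmuy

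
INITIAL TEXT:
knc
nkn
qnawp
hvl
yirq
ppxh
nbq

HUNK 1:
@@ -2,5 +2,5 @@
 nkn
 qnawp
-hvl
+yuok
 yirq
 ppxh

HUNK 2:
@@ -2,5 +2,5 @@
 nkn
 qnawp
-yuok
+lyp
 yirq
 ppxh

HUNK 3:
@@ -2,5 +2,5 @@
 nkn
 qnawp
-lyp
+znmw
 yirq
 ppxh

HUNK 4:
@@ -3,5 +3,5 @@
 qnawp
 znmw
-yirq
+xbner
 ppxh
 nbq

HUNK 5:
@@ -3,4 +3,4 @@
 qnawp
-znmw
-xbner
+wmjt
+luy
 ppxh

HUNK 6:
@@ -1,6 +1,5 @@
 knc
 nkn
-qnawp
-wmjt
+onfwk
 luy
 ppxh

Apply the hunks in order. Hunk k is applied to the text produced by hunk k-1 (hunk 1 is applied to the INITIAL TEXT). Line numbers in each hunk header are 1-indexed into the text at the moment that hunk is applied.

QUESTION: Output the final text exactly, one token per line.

Hunk 1: at line 2 remove [hvl] add [yuok] -> 7 lines: knc nkn qnawp yuok yirq ppxh nbq
Hunk 2: at line 2 remove [yuok] add [lyp] -> 7 lines: knc nkn qnawp lyp yirq ppxh nbq
Hunk 3: at line 2 remove [lyp] add [znmw] -> 7 lines: knc nkn qnawp znmw yirq ppxh nbq
Hunk 4: at line 3 remove [yirq] add [xbner] -> 7 lines: knc nkn qnawp znmw xbner ppxh nbq
Hunk 5: at line 3 remove [znmw,xbner] add [wmjt,luy] -> 7 lines: knc nkn qnawp wmjt luy ppxh nbq
Hunk 6: at line 1 remove [qnawp,wmjt] add [onfwk] -> 6 lines: knc nkn onfwk luy ppxh nbq

Answer: knc
nkn
onfwk
luy
ppxh
nbq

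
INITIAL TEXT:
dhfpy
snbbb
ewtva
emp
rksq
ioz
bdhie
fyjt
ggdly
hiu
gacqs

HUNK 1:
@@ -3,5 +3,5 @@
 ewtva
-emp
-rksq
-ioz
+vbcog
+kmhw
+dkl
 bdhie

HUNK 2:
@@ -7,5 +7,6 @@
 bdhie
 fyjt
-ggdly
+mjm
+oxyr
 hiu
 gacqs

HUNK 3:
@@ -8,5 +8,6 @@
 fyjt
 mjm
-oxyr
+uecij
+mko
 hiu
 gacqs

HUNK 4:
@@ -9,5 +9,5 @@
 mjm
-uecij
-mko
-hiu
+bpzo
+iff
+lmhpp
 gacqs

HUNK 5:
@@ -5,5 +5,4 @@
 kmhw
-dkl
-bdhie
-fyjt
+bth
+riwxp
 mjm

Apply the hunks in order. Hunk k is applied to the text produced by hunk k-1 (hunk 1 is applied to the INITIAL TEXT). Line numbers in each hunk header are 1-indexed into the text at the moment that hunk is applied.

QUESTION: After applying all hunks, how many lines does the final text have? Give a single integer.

Hunk 1: at line 3 remove [emp,rksq,ioz] add [vbcog,kmhw,dkl] -> 11 lines: dhfpy snbbb ewtva vbcog kmhw dkl bdhie fyjt ggdly hiu gacqs
Hunk 2: at line 7 remove [ggdly] add [mjm,oxyr] -> 12 lines: dhfpy snbbb ewtva vbcog kmhw dkl bdhie fyjt mjm oxyr hiu gacqs
Hunk 3: at line 8 remove [oxyr] add [uecij,mko] -> 13 lines: dhfpy snbbb ewtva vbcog kmhw dkl bdhie fyjt mjm uecij mko hiu gacqs
Hunk 4: at line 9 remove [uecij,mko,hiu] add [bpzo,iff,lmhpp] -> 13 lines: dhfpy snbbb ewtva vbcog kmhw dkl bdhie fyjt mjm bpzo iff lmhpp gacqs
Hunk 5: at line 5 remove [dkl,bdhie,fyjt] add [bth,riwxp] -> 12 lines: dhfpy snbbb ewtva vbcog kmhw bth riwxp mjm bpzo iff lmhpp gacqs
Final line count: 12

Answer: 12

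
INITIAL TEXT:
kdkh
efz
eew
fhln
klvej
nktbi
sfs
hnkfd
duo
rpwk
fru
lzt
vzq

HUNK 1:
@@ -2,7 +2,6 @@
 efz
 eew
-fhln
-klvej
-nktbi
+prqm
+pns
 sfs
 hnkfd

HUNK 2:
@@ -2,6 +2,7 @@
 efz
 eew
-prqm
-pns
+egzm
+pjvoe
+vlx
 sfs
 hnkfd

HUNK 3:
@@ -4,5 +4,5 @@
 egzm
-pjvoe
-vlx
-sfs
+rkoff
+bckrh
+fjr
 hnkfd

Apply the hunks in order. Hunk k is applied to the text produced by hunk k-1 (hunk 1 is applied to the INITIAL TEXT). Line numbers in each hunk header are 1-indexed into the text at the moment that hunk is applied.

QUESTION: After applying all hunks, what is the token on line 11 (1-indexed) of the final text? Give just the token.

Answer: fru

Derivation:
Hunk 1: at line 2 remove [fhln,klvej,nktbi] add [prqm,pns] -> 12 lines: kdkh efz eew prqm pns sfs hnkfd duo rpwk fru lzt vzq
Hunk 2: at line 2 remove [prqm,pns] add [egzm,pjvoe,vlx] -> 13 lines: kdkh efz eew egzm pjvoe vlx sfs hnkfd duo rpwk fru lzt vzq
Hunk 3: at line 4 remove [pjvoe,vlx,sfs] add [rkoff,bckrh,fjr] -> 13 lines: kdkh efz eew egzm rkoff bckrh fjr hnkfd duo rpwk fru lzt vzq
Final line 11: fru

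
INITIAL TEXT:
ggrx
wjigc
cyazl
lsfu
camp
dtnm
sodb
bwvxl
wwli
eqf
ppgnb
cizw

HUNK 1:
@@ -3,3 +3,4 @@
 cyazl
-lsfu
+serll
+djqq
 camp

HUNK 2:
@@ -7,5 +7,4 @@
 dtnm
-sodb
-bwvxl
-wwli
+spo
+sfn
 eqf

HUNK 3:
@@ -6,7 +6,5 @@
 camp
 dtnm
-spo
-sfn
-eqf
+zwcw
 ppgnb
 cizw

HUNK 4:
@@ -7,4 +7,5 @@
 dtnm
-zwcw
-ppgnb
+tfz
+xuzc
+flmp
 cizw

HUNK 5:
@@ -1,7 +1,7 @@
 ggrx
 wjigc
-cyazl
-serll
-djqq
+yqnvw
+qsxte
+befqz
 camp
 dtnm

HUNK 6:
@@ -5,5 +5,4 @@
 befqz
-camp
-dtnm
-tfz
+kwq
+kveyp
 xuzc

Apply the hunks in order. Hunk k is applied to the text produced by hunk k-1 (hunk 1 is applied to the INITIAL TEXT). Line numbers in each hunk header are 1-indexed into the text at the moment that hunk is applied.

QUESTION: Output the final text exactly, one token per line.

Answer: ggrx
wjigc
yqnvw
qsxte
befqz
kwq
kveyp
xuzc
flmp
cizw

Derivation:
Hunk 1: at line 3 remove [lsfu] add [serll,djqq] -> 13 lines: ggrx wjigc cyazl serll djqq camp dtnm sodb bwvxl wwli eqf ppgnb cizw
Hunk 2: at line 7 remove [sodb,bwvxl,wwli] add [spo,sfn] -> 12 lines: ggrx wjigc cyazl serll djqq camp dtnm spo sfn eqf ppgnb cizw
Hunk 3: at line 6 remove [spo,sfn,eqf] add [zwcw] -> 10 lines: ggrx wjigc cyazl serll djqq camp dtnm zwcw ppgnb cizw
Hunk 4: at line 7 remove [zwcw,ppgnb] add [tfz,xuzc,flmp] -> 11 lines: ggrx wjigc cyazl serll djqq camp dtnm tfz xuzc flmp cizw
Hunk 5: at line 1 remove [cyazl,serll,djqq] add [yqnvw,qsxte,befqz] -> 11 lines: ggrx wjigc yqnvw qsxte befqz camp dtnm tfz xuzc flmp cizw
Hunk 6: at line 5 remove [camp,dtnm,tfz] add [kwq,kveyp] -> 10 lines: ggrx wjigc yqnvw qsxte befqz kwq kveyp xuzc flmp cizw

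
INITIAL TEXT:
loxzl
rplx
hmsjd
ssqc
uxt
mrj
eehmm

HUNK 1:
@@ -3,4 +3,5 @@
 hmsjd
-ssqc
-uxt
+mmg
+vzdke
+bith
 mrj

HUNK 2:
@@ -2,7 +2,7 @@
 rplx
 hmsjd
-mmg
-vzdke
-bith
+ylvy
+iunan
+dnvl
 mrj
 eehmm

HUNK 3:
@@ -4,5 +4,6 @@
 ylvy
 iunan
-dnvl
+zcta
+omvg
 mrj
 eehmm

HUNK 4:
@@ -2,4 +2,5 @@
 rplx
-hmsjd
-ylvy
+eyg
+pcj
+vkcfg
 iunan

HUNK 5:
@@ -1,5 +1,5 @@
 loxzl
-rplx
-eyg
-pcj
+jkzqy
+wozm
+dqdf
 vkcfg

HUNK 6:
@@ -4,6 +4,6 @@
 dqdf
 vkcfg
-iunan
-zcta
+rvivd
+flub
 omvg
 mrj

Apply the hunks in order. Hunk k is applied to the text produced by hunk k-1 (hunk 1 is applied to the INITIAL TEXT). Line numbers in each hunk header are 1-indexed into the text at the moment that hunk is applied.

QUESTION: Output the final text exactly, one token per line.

Answer: loxzl
jkzqy
wozm
dqdf
vkcfg
rvivd
flub
omvg
mrj
eehmm

Derivation:
Hunk 1: at line 3 remove [ssqc,uxt] add [mmg,vzdke,bith] -> 8 lines: loxzl rplx hmsjd mmg vzdke bith mrj eehmm
Hunk 2: at line 2 remove [mmg,vzdke,bith] add [ylvy,iunan,dnvl] -> 8 lines: loxzl rplx hmsjd ylvy iunan dnvl mrj eehmm
Hunk 3: at line 4 remove [dnvl] add [zcta,omvg] -> 9 lines: loxzl rplx hmsjd ylvy iunan zcta omvg mrj eehmm
Hunk 4: at line 2 remove [hmsjd,ylvy] add [eyg,pcj,vkcfg] -> 10 lines: loxzl rplx eyg pcj vkcfg iunan zcta omvg mrj eehmm
Hunk 5: at line 1 remove [rplx,eyg,pcj] add [jkzqy,wozm,dqdf] -> 10 lines: loxzl jkzqy wozm dqdf vkcfg iunan zcta omvg mrj eehmm
Hunk 6: at line 4 remove [iunan,zcta] add [rvivd,flub] -> 10 lines: loxzl jkzqy wozm dqdf vkcfg rvivd flub omvg mrj eehmm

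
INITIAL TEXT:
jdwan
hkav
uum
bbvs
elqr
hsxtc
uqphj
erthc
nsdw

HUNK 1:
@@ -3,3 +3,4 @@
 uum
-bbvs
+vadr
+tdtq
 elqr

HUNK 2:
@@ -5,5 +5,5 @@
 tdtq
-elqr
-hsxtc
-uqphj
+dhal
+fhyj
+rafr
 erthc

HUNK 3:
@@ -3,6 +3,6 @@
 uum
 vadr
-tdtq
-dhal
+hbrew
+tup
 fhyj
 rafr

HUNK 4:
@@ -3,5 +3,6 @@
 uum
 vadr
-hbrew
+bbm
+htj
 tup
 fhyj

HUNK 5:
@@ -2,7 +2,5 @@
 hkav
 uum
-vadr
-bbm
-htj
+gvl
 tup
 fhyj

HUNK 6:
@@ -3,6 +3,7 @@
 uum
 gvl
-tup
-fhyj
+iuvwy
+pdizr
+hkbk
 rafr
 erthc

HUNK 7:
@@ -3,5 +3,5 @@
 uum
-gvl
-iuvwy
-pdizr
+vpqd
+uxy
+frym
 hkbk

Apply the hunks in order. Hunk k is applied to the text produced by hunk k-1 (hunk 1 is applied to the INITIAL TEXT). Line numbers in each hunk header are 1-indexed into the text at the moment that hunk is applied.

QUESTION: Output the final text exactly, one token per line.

Hunk 1: at line 3 remove [bbvs] add [vadr,tdtq] -> 10 lines: jdwan hkav uum vadr tdtq elqr hsxtc uqphj erthc nsdw
Hunk 2: at line 5 remove [elqr,hsxtc,uqphj] add [dhal,fhyj,rafr] -> 10 lines: jdwan hkav uum vadr tdtq dhal fhyj rafr erthc nsdw
Hunk 3: at line 3 remove [tdtq,dhal] add [hbrew,tup] -> 10 lines: jdwan hkav uum vadr hbrew tup fhyj rafr erthc nsdw
Hunk 4: at line 3 remove [hbrew] add [bbm,htj] -> 11 lines: jdwan hkav uum vadr bbm htj tup fhyj rafr erthc nsdw
Hunk 5: at line 2 remove [vadr,bbm,htj] add [gvl] -> 9 lines: jdwan hkav uum gvl tup fhyj rafr erthc nsdw
Hunk 6: at line 3 remove [tup,fhyj] add [iuvwy,pdizr,hkbk] -> 10 lines: jdwan hkav uum gvl iuvwy pdizr hkbk rafr erthc nsdw
Hunk 7: at line 3 remove [gvl,iuvwy,pdizr] add [vpqd,uxy,frym] -> 10 lines: jdwan hkav uum vpqd uxy frym hkbk rafr erthc nsdw

Answer: jdwan
hkav
uum
vpqd
uxy
frym
hkbk
rafr
erthc
nsdw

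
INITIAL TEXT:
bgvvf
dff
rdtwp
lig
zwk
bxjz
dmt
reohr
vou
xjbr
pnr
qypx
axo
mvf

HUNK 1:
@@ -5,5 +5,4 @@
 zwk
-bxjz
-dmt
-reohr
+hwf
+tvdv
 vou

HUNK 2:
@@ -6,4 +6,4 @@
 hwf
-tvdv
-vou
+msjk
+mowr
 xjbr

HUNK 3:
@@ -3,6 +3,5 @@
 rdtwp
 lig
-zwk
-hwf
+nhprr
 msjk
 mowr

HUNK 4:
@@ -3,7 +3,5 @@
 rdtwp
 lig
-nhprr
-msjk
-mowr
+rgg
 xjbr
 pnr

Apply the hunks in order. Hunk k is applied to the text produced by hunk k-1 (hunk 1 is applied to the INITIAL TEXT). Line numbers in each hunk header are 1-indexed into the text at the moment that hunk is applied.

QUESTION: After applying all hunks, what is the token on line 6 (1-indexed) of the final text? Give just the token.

Answer: xjbr

Derivation:
Hunk 1: at line 5 remove [bxjz,dmt,reohr] add [hwf,tvdv] -> 13 lines: bgvvf dff rdtwp lig zwk hwf tvdv vou xjbr pnr qypx axo mvf
Hunk 2: at line 6 remove [tvdv,vou] add [msjk,mowr] -> 13 lines: bgvvf dff rdtwp lig zwk hwf msjk mowr xjbr pnr qypx axo mvf
Hunk 3: at line 3 remove [zwk,hwf] add [nhprr] -> 12 lines: bgvvf dff rdtwp lig nhprr msjk mowr xjbr pnr qypx axo mvf
Hunk 4: at line 3 remove [nhprr,msjk,mowr] add [rgg] -> 10 lines: bgvvf dff rdtwp lig rgg xjbr pnr qypx axo mvf
Final line 6: xjbr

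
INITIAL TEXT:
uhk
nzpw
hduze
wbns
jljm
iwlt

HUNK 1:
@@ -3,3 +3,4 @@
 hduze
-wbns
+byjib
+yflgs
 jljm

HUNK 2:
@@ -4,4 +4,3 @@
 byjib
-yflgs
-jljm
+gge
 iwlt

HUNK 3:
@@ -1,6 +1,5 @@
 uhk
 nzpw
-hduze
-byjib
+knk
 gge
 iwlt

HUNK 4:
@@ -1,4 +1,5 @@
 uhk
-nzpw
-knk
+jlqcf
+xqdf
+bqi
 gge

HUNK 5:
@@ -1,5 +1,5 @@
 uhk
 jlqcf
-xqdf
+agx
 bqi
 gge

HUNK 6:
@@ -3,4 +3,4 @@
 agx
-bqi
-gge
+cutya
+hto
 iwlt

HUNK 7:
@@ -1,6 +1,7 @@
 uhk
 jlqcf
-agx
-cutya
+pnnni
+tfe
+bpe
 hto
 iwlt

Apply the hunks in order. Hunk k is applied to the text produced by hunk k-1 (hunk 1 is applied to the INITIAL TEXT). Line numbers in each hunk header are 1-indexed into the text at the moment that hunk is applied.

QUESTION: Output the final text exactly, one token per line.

Hunk 1: at line 3 remove [wbns] add [byjib,yflgs] -> 7 lines: uhk nzpw hduze byjib yflgs jljm iwlt
Hunk 2: at line 4 remove [yflgs,jljm] add [gge] -> 6 lines: uhk nzpw hduze byjib gge iwlt
Hunk 3: at line 1 remove [hduze,byjib] add [knk] -> 5 lines: uhk nzpw knk gge iwlt
Hunk 4: at line 1 remove [nzpw,knk] add [jlqcf,xqdf,bqi] -> 6 lines: uhk jlqcf xqdf bqi gge iwlt
Hunk 5: at line 1 remove [xqdf] add [agx] -> 6 lines: uhk jlqcf agx bqi gge iwlt
Hunk 6: at line 3 remove [bqi,gge] add [cutya,hto] -> 6 lines: uhk jlqcf agx cutya hto iwlt
Hunk 7: at line 1 remove [agx,cutya] add [pnnni,tfe,bpe] -> 7 lines: uhk jlqcf pnnni tfe bpe hto iwlt

Answer: uhk
jlqcf
pnnni
tfe
bpe
hto
iwlt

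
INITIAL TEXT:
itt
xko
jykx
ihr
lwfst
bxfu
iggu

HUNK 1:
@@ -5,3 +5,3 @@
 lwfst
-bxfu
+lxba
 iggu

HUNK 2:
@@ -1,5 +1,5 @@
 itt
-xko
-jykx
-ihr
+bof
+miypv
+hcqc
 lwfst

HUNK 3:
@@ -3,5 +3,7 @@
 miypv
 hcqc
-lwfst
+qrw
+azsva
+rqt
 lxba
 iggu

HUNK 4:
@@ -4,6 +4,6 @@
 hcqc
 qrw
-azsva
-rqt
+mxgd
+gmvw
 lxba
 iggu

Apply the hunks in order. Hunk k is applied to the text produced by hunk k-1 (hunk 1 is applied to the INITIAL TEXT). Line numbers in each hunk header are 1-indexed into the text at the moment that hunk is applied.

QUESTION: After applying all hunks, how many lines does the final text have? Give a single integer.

Hunk 1: at line 5 remove [bxfu] add [lxba] -> 7 lines: itt xko jykx ihr lwfst lxba iggu
Hunk 2: at line 1 remove [xko,jykx,ihr] add [bof,miypv,hcqc] -> 7 lines: itt bof miypv hcqc lwfst lxba iggu
Hunk 3: at line 3 remove [lwfst] add [qrw,azsva,rqt] -> 9 lines: itt bof miypv hcqc qrw azsva rqt lxba iggu
Hunk 4: at line 4 remove [azsva,rqt] add [mxgd,gmvw] -> 9 lines: itt bof miypv hcqc qrw mxgd gmvw lxba iggu
Final line count: 9

Answer: 9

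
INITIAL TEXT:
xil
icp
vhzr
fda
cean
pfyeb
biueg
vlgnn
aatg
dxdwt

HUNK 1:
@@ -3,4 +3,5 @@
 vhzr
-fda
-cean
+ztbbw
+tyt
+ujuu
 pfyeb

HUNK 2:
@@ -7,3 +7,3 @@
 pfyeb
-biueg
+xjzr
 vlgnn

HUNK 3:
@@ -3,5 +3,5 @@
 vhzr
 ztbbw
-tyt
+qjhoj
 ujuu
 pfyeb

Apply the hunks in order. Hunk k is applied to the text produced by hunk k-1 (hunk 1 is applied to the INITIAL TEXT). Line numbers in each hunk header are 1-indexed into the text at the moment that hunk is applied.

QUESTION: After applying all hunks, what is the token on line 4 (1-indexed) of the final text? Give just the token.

Answer: ztbbw

Derivation:
Hunk 1: at line 3 remove [fda,cean] add [ztbbw,tyt,ujuu] -> 11 lines: xil icp vhzr ztbbw tyt ujuu pfyeb biueg vlgnn aatg dxdwt
Hunk 2: at line 7 remove [biueg] add [xjzr] -> 11 lines: xil icp vhzr ztbbw tyt ujuu pfyeb xjzr vlgnn aatg dxdwt
Hunk 3: at line 3 remove [tyt] add [qjhoj] -> 11 lines: xil icp vhzr ztbbw qjhoj ujuu pfyeb xjzr vlgnn aatg dxdwt
Final line 4: ztbbw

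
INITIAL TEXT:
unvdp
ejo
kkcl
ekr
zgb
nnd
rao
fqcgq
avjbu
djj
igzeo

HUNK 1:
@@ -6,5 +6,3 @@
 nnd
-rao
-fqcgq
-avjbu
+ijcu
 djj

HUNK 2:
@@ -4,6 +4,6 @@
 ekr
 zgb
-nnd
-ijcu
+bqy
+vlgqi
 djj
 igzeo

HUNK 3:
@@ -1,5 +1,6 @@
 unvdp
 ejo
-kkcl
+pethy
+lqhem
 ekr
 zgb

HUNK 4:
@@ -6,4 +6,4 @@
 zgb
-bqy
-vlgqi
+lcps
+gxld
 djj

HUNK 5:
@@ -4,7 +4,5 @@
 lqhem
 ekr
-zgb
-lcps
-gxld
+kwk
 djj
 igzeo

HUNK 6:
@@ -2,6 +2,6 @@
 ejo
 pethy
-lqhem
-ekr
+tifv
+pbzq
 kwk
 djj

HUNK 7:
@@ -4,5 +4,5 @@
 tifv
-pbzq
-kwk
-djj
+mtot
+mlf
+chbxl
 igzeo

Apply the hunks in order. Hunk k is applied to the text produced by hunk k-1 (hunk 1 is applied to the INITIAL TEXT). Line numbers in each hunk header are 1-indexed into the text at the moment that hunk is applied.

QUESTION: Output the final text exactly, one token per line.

Answer: unvdp
ejo
pethy
tifv
mtot
mlf
chbxl
igzeo

Derivation:
Hunk 1: at line 6 remove [rao,fqcgq,avjbu] add [ijcu] -> 9 lines: unvdp ejo kkcl ekr zgb nnd ijcu djj igzeo
Hunk 2: at line 4 remove [nnd,ijcu] add [bqy,vlgqi] -> 9 lines: unvdp ejo kkcl ekr zgb bqy vlgqi djj igzeo
Hunk 3: at line 1 remove [kkcl] add [pethy,lqhem] -> 10 lines: unvdp ejo pethy lqhem ekr zgb bqy vlgqi djj igzeo
Hunk 4: at line 6 remove [bqy,vlgqi] add [lcps,gxld] -> 10 lines: unvdp ejo pethy lqhem ekr zgb lcps gxld djj igzeo
Hunk 5: at line 4 remove [zgb,lcps,gxld] add [kwk] -> 8 lines: unvdp ejo pethy lqhem ekr kwk djj igzeo
Hunk 6: at line 2 remove [lqhem,ekr] add [tifv,pbzq] -> 8 lines: unvdp ejo pethy tifv pbzq kwk djj igzeo
Hunk 7: at line 4 remove [pbzq,kwk,djj] add [mtot,mlf,chbxl] -> 8 lines: unvdp ejo pethy tifv mtot mlf chbxl igzeo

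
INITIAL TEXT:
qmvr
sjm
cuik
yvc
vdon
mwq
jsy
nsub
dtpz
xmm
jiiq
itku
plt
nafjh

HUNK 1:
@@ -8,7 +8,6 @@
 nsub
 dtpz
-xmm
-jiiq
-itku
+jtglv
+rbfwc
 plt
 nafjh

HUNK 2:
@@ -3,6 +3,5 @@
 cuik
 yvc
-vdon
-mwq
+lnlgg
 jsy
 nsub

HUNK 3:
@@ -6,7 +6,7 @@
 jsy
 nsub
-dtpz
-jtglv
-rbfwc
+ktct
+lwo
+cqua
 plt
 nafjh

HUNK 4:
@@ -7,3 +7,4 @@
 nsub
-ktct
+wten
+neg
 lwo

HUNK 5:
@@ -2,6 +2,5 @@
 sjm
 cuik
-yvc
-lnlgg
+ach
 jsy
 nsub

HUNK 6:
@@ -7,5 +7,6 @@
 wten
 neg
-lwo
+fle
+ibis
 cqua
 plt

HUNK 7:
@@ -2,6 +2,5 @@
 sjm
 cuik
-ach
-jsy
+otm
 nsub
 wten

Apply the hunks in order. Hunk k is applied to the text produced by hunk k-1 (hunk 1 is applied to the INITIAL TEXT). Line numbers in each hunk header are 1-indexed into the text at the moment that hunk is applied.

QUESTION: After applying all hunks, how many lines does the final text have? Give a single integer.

Hunk 1: at line 8 remove [xmm,jiiq,itku] add [jtglv,rbfwc] -> 13 lines: qmvr sjm cuik yvc vdon mwq jsy nsub dtpz jtglv rbfwc plt nafjh
Hunk 2: at line 3 remove [vdon,mwq] add [lnlgg] -> 12 lines: qmvr sjm cuik yvc lnlgg jsy nsub dtpz jtglv rbfwc plt nafjh
Hunk 3: at line 6 remove [dtpz,jtglv,rbfwc] add [ktct,lwo,cqua] -> 12 lines: qmvr sjm cuik yvc lnlgg jsy nsub ktct lwo cqua plt nafjh
Hunk 4: at line 7 remove [ktct] add [wten,neg] -> 13 lines: qmvr sjm cuik yvc lnlgg jsy nsub wten neg lwo cqua plt nafjh
Hunk 5: at line 2 remove [yvc,lnlgg] add [ach] -> 12 lines: qmvr sjm cuik ach jsy nsub wten neg lwo cqua plt nafjh
Hunk 6: at line 7 remove [lwo] add [fle,ibis] -> 13 lines: qmvr sjm cuik ach jsy nsub wten neg fle ibis cqua plt nafjh
Hunk 7: at line 2 remove [ach,jsy] add [otm] -> 12 lines: qmvr sjm cuik otm nsub wten neg fle ibis cqua plt nafjh
Final line count: 12

Answer: 12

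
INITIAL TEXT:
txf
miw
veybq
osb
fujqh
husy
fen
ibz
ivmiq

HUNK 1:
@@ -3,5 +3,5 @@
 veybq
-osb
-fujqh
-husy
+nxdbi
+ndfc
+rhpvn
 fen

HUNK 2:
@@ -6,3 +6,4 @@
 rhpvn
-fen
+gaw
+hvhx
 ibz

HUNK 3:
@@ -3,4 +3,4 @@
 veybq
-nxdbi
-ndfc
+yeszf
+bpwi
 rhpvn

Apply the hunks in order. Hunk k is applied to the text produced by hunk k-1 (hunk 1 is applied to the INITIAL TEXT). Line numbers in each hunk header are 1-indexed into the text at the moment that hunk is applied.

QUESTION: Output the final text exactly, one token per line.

Hunk 1: at line 3 remove [osb,fujqh,husy] add [nxdbi,ndfc,rhpvn] -> 9 lines: txf miw veybq nxdbi ndfc rhpvn fen ibz ivmiq
Hunk 2: at line 6 remove [fen] add [gaw,hvhx] -> 10 lines: txf miw veybq nxdbi ndfc rhpvn gaw hvhx ibz ivmiq
Hunk 3: at line 3 remove [nxdbi,ndfc] add [yeszf,bpwi] -> 10 lines: txf miw veybq yeszf bpwi rhpvn gaw hvhx ibz ivmiq

Answer: txf
miw
veybq
yeszf
bpwi
rhpvn
gaw
hvhx
ibz
ivmiq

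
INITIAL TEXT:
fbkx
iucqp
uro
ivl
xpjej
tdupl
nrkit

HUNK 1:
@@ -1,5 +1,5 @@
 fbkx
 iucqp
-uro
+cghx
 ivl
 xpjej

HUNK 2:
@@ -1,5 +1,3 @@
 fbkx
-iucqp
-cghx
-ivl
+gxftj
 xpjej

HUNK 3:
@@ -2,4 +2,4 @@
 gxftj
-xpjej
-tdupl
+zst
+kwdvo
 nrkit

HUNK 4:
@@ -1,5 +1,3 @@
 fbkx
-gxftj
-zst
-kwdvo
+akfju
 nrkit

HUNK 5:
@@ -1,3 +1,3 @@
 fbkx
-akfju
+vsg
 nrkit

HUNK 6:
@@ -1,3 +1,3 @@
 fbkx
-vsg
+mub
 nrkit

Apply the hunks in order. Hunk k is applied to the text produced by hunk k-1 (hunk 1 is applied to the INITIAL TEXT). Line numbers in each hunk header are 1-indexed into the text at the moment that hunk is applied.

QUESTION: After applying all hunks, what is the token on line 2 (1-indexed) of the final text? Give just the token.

Hunk 1: at line 1 remove [uro] add [cghx] -> 7 lines: fbkx iucqp cghx ivl xpjej tdupl nrkit
Hunk 2: at line 1 remove [iucqp,cghx,ivl] add [gxftj] -> 5 lines: fbkx gxftj xpjej tdupl nrkit
Hunk 3: at line 2 remove [xpjej,tdupl] add [zst,kwdvo] -> 5 lines: fbkx gxftj zst kwdvo nrkit
Hunk 4: at line 1 remove [gxftj,zst,kwdvo] add [akfju] -> 3 lines: fbkx akfju nrkit
Hunk 5: at line 1 remove [akfju] add [vsg] -> 3 lines: fbkx vsg nrkit
Hunk 6: at line 1 remove [vsg] add [mub] -> 3 lines: fbkx mub nrkit
Final line 2: mub

Answer: mub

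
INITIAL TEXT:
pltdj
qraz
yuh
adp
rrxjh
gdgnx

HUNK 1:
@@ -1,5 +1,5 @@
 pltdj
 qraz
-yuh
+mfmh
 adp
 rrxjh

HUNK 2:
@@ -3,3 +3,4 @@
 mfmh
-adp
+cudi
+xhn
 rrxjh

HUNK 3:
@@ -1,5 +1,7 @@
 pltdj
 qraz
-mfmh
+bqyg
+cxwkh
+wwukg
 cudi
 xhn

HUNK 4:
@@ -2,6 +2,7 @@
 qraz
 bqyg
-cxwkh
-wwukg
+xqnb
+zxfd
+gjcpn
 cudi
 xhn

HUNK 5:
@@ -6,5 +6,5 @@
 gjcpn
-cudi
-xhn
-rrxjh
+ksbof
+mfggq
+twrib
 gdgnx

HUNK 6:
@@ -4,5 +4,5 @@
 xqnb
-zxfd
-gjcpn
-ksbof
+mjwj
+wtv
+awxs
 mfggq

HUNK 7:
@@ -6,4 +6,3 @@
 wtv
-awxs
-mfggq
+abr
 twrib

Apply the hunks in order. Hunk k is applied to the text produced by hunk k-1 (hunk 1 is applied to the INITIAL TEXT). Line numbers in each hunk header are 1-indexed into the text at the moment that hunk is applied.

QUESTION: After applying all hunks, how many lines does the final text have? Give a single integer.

Hunk 1: at line 1 remove [yuh] add [mfmh] -> 6 lines: pltdj qraz mfmh adp rrxjh gdgnx
Hunk 2: at line 3 remove [adp] add [cudi,xhn] -> 7 lines: pltdj qraz mfmh cudi xhn rrxjh gdgnx
Hunk 3: at line 1 remove [mfmh] add [bqyg,cxwkh,wwukg] -> 9 lines: pltdj qraz bqyg cxwkh wwukg cudi xhn rrxjh gdgnx
Hunk 4: at line 2 remove [cxwkh,wwukg] add [xqnb,zxfd,gjcpn] -> 10 lines: pltdj qraz bqyg xqnb zxfd gjcpn cudi xhn rrxjh gdgnx
Hunk 5: at line 6 remove [cudi,xhn,rrxjh] add [ksbof,mfggq,twrib] -> 10 lines: pltdj qraz bqyg xqnb zxfd gjcpn ksbof mfggq twrib gdgnx
Hunk 6: at line 4 remove [zxfd,gjcpn,ksbof] add [mjwj,wtv,awxs] -> 10 lines: pltdj qraz bqyg xqnb mjwj wtv awxs mfggq twrib gdgnx
Hunk 7: at line 6 remove [awxs,mfggq] add [abr] -> 9 lines: pltdj qraz bqyg xqnb mjwj wtv abr twrib gdgnx
Final line count: 9

Answer: 9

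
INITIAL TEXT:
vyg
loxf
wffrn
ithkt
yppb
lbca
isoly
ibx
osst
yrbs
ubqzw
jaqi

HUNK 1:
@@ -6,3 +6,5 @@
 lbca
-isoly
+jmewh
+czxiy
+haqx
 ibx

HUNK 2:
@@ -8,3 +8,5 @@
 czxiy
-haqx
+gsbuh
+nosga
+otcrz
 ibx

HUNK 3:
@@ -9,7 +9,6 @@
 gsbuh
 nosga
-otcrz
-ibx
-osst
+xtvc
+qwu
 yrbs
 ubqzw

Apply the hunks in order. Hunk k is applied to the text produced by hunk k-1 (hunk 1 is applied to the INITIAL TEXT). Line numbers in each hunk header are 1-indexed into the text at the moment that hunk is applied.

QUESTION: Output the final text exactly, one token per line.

Answer: vyg
loxf
wffrn
ithkt
yppb
lbca
jmewh
czxiy
gsbuh
nosga
xtvc
qwu
yrbs
ubqzw
jaqi

Derivation:
Hunk 1: at line 6 remove [isoly] add [jmewh,czxiy,haqx] -> 14 lines: vyg loxf wffrn ithkt yppb lbca jmewh czxiy haqx ibx osst yrbs ubqzw jaqi
Hunk 2: at line 8 remove [haqx] add [gsbuh,nosga,otcrz] -> 16 lines: vyg loxf wffrn ithkt yppb lbca jmewh czxiy gsbuh nosga otcrz ibx osst yrbs ubqzw jaqi
Hunk 3: at line 9 remove [otcrz,ibx,osst] add [xtvc,qwu] -> 15 lines: vyg loxf wffrn ithkt yppb lbca jmewh czxiy gsbuh nosga xtvc qwu yrbs ubqzw jaqi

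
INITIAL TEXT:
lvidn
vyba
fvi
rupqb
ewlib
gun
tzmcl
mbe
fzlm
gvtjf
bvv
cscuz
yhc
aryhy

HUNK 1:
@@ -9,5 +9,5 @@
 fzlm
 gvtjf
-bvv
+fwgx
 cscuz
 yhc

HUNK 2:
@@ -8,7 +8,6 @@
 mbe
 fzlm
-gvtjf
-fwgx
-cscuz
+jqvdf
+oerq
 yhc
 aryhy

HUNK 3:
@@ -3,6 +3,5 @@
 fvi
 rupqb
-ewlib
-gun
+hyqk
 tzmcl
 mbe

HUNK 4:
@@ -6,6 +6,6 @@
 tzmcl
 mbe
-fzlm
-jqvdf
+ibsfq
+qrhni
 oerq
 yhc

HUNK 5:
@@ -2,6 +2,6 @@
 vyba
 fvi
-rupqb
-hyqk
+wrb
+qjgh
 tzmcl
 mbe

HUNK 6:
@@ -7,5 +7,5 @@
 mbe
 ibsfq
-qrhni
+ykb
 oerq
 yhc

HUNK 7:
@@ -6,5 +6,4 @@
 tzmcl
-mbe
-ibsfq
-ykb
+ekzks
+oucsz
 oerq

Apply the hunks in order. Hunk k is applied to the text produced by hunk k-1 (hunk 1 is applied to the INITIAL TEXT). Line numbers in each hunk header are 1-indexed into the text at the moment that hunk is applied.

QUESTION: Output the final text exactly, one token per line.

Hunk 1: at line 9 remove [bvv] add [fwgx] -> 14 lines: lvidn vyba fvi rupqb ewlib gun tzmcl mbe fzlm gvtjf fwgx cscuz yhc aryhy
Hunk 2: at line 8 remove [gvtjf,fwgx,cscuz] add [jqvdf,oerq] -> 13 lines: lvidn vyba fvi rupqb ewlib gun tzmcl mbe fzlm jqvdf oerq yhc aryhy
Hunk 3: at line 3 remove [ewlib,gun] add [hyqk] -> 12 lines: lvidn vyba fvi rupqb hyqk tzmcl mbe fzlm jqvdf oerq yhc aryhy
Hunk 4: at line 6 remove [fzlm,jqvdf] add [ibsfq,qrhni] -> 12 lines: lvidn vyba fvi rupqb hyqk tzmcl mbe ibsfq qrhni oerq yhc aryhy
Hunk 5: at line 2 remove [rupqb,hyqk] add [wrb,qjgh] -> 12 lines: lvidn vyba fvi wrb qjgh tzmcl mbe ibsfq qrhni oerq yhc aryhy
Hunk 6: at line 7 remove [qrhni] add [ykb] -> 12 lines: lvidn vyba fvi wrb qjgh tzmcl mbe ibsfq ykb oerq yhc aryhy
Hunk 7: at line 6 remove [mbe,ibsfq,ykb] add [ekzks,oucsz] -> 11 lines: lvidn vyba fvi wrb qjgh tzmcl ekzks oucsz oerq yhc aryhy

Answer: lvidn
vyba
fvi
wrb
qjgh
tzmcl
ekzks
oucsz
oerq
yhc
aryhy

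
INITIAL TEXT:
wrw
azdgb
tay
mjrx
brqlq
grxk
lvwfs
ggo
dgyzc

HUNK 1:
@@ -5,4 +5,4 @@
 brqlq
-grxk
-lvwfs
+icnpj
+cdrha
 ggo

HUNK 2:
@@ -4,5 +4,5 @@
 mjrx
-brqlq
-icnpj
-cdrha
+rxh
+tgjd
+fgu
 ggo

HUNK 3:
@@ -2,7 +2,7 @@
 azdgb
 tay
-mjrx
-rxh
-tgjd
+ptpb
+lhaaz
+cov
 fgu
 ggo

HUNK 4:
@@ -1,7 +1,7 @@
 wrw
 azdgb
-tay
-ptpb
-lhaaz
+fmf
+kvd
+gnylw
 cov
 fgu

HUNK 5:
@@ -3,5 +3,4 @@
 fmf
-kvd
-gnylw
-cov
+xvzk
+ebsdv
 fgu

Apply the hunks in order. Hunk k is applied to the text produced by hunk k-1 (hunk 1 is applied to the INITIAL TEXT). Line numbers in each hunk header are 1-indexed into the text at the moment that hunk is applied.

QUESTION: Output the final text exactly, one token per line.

Answer: wrw
azdgb
fmf
xvzk
ebsdv
fgu
ggo
dgyzc

Derivation:
Hunk 1: at line 5 remove [grxk,lvwfs] add [icnpj,cdrha] -> 9 lines: wrw azdgb tay mjrx brqlq icnpj cdrha ggo dgyzc
Hunk 2: at line 4 remove [brqlq,icnpj,cdrha] add [rxh,tgjd,fgu] -> 9 lines: wrw azdgb tay mjrx rxh tgjd fgu ggo dgyzc
Hunk 3: at line 2 remove [mjrx,rxh,tgjd] add [ptpb,lhaaz,cov] -> 9 lines: wrw azdgb tay ptpb lhaaz cov fgu ggo dgyzc
Hunk 4: at line 1 remove [tay,ptpb,lhaaz] add [fmf,kvd,gnylw] -> 9 lines: wrw azdgb fmf kvd gnylw cov fgu ggo dgyzc
Hunk 5: at line 3 remove [kvd,gnylw,cov] add [xvzk,ebsdv] -> 8 lines: wrw azdgb fmf xvzk ebsdv fgu ggo dgyzc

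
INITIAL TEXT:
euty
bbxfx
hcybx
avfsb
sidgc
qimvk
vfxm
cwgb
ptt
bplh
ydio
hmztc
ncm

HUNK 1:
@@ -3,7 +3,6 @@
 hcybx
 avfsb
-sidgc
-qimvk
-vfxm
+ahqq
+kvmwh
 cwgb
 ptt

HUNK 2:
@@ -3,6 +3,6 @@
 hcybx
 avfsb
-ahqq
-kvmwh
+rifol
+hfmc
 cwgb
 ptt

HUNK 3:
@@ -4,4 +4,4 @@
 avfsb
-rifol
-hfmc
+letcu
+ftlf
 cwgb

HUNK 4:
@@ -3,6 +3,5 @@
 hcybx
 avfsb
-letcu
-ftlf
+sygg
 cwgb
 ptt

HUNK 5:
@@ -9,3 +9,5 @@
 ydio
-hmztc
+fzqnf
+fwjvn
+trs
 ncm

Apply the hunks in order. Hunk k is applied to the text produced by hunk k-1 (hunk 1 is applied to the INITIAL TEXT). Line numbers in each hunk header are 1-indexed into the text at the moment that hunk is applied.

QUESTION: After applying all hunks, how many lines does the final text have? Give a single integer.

Hunk 1: at line 3 remove [sidgc,qimvk,vfxm] add [ahqq,kvmwh] -> 12 lines: euty bbxfx hcybx avfsb ahqq kvmwh cwgb ptt bplh ydio hmztc ncm
Hunk 2: at line 3 remove [ahqq,kvmwh] add [rifol,hfmc] -> 12 lines: euty bbxfx hcybx avfsb rifol hfmc cwgb ptt bplh ydio hmztc ncm
Hunk 3: at line 4 remove [rifol,hfmc] add [letcu,ftlf] -> 12 lines: euty bbxfx hcybx avfsb letcu ftlf cwgb ptt bplh ydio hmztc ncm
Hunk 4: at line 3 remove [letcu,ftlf] add [sygg] -> 11 lines: euty bbxfx hcybx avfsb sygg cwgb ptt bplh ydio hmztc ncm
Hunk 5: at line 9 remove [hmztc] add [fzqnf,fwjvn,trs] -> 13 lines: euty bbxfx hcybx avfsb sygg cwgb ptt bplh ydio fzqnf fwjvn trs ncm
Final line count: 13

Answer: 13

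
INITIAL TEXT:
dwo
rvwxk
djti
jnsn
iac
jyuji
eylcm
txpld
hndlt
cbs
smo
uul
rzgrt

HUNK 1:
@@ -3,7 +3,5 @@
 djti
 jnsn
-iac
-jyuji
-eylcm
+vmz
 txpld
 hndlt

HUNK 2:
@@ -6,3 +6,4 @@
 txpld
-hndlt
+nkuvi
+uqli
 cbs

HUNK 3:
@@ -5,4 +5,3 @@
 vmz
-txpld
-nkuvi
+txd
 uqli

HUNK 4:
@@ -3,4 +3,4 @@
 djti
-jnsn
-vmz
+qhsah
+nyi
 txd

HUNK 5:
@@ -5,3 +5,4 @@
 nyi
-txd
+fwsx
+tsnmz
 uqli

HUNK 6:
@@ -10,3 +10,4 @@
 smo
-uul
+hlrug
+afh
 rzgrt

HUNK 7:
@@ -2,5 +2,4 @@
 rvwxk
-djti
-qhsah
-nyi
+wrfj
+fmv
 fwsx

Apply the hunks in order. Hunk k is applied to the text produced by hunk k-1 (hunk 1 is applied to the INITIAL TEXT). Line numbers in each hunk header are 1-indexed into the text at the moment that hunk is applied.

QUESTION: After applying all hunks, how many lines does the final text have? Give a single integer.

Answer: 12

Derivation:
Hunk 1: at line 3 remove [iac,jyuji,eylcm] add [vmz] -> 11 lines: dwo rvwxk djti jnsn vmz txpld hndlt cbs smo uul rzgrt
Hunk 2: at line 6 remove [hndlt] add [nkuvi,uqli] -> 12 lines: dwo rvwxk djti jnsn vmz txpld nkuvi uqli cbs smo uul rzgrt
Hunk 3: at line 5 remove [txpld,nkuvi] add [txd] -> 11 lines: dwo rvwxk djti jnsn vmz txd uqli cbs smo uul rzgrt
Hunk 4: at line 3 remove [jnsn,vmz] add [qhsah,nyi] -> 11 lines: dwo rvwxk djti qhsah nyi txd uqli cbs smo uul rzgrt
Hunk 5: at line 5 remove [txd] add [fwsx,tsnmz] -> 12 lines: dwo rvwxk djti qhsah nyi fwsx tsnmz uqli cbs smo uul rzgrt
Hunk 6: at line 10 remove [uul] add [hlrug,afh] -> 13 lines: dwo rvwxk djti qhsah nyi fwsx tsnmz uqli cbs smo hlrug afh rzgrt
Hunk 7: at line 2 remove [djti,qhsah,nyi] add [wrfj,fmv] -> 12 lines: dwo rvwxk wrfj fmv fwsx tsnmz uqli cbs smo hlrug afh rzgrt
Final line count: 12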